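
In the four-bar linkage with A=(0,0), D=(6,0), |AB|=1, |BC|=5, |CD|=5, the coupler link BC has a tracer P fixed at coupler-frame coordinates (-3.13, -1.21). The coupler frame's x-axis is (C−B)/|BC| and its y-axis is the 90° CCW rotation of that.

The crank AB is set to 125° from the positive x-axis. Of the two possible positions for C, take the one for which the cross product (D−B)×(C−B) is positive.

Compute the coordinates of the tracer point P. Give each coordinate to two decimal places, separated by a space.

-2.12 -2.16

A=(0,0), D=(6.00,0)
B = A + 1.00·(cos125°, sin125°) = (-0.5736, 0.8192)
|BD| = 6.6244
circle(B,5.00) ∩ circle(D,5.00): a=3.3122, h=3.7456
  candidates: C₊=(3.1764,4.1264) cross=24.812; C₋=(2.2500,-3.3072) cross=-24.812
  mode + wants cross > 0 → take C=(3.1764,4.1264) (cross=24.812)
ex = (C−B)/|BC| = (0.7500,0.6614); ey = (-0.6614,0.7500)
P = B + -3.13·ex + -1.21·ey = (-2.1207,-2.1587)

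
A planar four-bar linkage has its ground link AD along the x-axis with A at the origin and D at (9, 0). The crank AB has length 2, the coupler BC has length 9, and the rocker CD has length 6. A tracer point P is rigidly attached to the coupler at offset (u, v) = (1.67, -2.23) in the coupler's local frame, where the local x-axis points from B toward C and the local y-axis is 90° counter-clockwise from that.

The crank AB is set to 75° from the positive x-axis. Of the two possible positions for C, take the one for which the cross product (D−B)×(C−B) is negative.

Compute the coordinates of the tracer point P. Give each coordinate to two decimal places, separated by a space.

A=(0,0), D=(9.00,0)
B = A + 2.00·(cos75°, sin75°) = (0.5176, 1.9319)
|BD| = 8.6996
circle(B,9.00) ∩ circle(D,6.00): a=6.9361, h=5.7350
  candidates: C₊=(8.5541,5.9834) cross=49.892; C₋=(6.0070,-5.2002) cross=-49.892
  mode - wants cross < 0 → take C=(6.0070,-5.2002) (cross=-49.892)
ex = (C−B)/|BC| = (0.6099,-0.7925); ey = (0.7925,0.6099)
P = B + 1.67·ex + -2.23·ey = (-0.2309,-0.7517)

-0.23 -0.75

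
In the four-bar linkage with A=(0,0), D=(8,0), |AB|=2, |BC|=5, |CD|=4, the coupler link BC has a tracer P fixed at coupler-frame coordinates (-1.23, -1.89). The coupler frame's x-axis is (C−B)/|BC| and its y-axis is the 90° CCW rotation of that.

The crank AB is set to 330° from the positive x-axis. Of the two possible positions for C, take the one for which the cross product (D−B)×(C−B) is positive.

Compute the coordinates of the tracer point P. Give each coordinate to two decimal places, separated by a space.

2.32 -3.18

A=(0,0), D=(8.00,0)
B = A + 2.00·(cos330°, sin330°) = (1.7321, -1.0000)
|BD| = 6.3472
circle(B,5.00) ∩ circle(D,4.00): a=3.8826, h=3.1505
  candidates: C₊=(5.0698,2.7228) cross=19.997; C₋=(6.0625,-3.4994) cross=-19.997
  mode + wants cross > 0 → take C=(5.0698,2.7228) (cross=19.997)
ex = (C−B)/|BC| = (0.6675,0.7446); ey = (-0.7446,0.6675)
P = B + -1.23·ex + -1.89·ey = (2.3182,-3.1775)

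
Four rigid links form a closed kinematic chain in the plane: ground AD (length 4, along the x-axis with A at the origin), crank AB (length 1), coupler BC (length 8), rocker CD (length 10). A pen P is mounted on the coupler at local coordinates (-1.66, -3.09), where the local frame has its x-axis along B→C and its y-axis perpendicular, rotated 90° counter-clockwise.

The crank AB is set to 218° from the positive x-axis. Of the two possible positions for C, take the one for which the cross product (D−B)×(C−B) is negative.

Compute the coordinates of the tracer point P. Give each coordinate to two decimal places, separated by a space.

A=(0,0), D=(4.00,0)
B = A + 1.00·(cos218°, sin218°) = (-0.7880, -0.6157)
|BD| = 4.8274
circle(B,8.00) ∩ circle(D,10.00): a=-1.3150, h=7.8912
  candidates: C₊=(-3.0986,7.0434) cross=38.094; C₋=(-1.0859,-8.6101) cross=-38.094
  mode - wants cross < 0 → take C=(-1.0859,-8.6101) (cross=-38.094)
ex = (C−B)/|BC| = (-0.0372,-0.9993); ey = (0.9993,-0.0372)
P = B + -1.66·ex + -3.09·ey = (-3.8141,1.1582)

-3.81 1.16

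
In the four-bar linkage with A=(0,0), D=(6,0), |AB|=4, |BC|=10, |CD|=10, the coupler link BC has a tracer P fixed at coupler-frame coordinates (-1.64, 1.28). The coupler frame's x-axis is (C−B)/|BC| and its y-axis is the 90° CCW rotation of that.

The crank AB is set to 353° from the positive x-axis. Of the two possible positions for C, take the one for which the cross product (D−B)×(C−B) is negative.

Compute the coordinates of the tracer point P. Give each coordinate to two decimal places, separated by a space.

4.63 1.49

A=(0,0), D=(6.00,0)
B = A + 4.00·(cos353°, sin353°) = (3.9702, -0.4875)
|BD| = 2.0875
circle(B,10.00) ∩ circle(D,10.00): a=1.0438, h=9.9454
  candidates: C₊=(2.6627,9.4267) cross=20.761; C₋=(7.3075,-9.9142) cross=-20.761
  mode - wants cross < 0 → take C=(7.3075,-9.9142) (cross=-20.761)
ex = (C−B)/|BC| = (0.3337,-0.9427); ey = (0.9427,0.3337)
P = B + -1.64·ex + 1.28·ey = (4.6295,1.4857)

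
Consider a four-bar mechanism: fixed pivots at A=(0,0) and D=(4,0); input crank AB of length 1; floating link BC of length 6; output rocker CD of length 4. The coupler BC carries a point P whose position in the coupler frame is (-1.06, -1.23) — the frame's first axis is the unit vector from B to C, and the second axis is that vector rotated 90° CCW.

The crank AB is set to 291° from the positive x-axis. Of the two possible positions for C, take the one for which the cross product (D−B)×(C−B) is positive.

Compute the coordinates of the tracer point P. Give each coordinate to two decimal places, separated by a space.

0.76 -2.51

A=(0,0), D=(4.00,0)
B = A + 1.00·(cos291°, sin291°) = (0.3584, -0.9336)
|BD| = 3.7594
circle(B,6.00) ∩ circle(D,4.00): a=4.5397, h=3.9232
  candidates: C₊=(3.7816,3.9940) cross=14.749; C₋=(5.7301,-3.6065) cross=-14.749
  mode + wants cross > 0 → take C=(3.7816,3.9940) (cross=14.749)
ex = (C−B)/|BC| = (0.5705,0.8213); ey = (-0.8213,0.5705)
P = B + -1.06·ex + -1.23·ey = (0.7638,-2.5059)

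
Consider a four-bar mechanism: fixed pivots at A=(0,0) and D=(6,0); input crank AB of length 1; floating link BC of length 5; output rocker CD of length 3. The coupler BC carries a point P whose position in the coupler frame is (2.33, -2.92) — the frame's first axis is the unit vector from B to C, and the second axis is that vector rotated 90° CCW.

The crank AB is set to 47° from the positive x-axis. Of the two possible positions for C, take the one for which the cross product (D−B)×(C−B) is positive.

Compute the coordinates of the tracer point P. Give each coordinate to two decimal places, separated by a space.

4.04 -0.90

A=(0,0), D=(6.00,0)
B = A + 1.00·(cos47°, sin47°) = (0.6820, 0.7314)
|BD| = 5.3681
circle(B,5.00) ∩ circle(D,3.00): a=4.1743, h=2.7523
  candidates: C₊=(5.1924,2.8892) cross=14.774; C₋=(4.4424,-2.5640) cross=-14.774
  mode + wants cross > 0 → take C=(5.1924,2.8892) (cross=14.774)
ex = (C−B)/|BC| = (0.9021,0.4316); ey = (-0.4316,0.9021)
P = B + 2.33·ex + -2.92·ey = (4.0440,-0.8971)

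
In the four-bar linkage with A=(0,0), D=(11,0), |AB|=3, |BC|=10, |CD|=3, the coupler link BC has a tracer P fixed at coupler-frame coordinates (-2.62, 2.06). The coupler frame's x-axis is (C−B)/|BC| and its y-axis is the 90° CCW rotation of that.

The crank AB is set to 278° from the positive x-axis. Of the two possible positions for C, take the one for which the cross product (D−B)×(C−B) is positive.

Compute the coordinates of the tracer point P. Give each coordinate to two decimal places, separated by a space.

-2.89 -2.57

A=(0,0), D=(11.00,0)
B = A + 3.00·(cos278°, sin278°) = (0.4175, -2.9708)
|BD| = 10.9916
circle(B,10.00) ∩ circle(D,3.00): a=9.6353, h=2.6759
  candidates: C₊=(8.9710,2.2098) cross=29.413; C₋=(10.4175,-2.9429) cross=-29.413
  mode + wants cross > 0 → take C=(8.9710,2.2098) (cross=29.413)
ex = (C−B)/|BC| = (0.8553,0.5181); ey = (-0.5181,0.8553)
P = B + -2.62·ex + 2.06·ey = (-2.8907,-2.5661)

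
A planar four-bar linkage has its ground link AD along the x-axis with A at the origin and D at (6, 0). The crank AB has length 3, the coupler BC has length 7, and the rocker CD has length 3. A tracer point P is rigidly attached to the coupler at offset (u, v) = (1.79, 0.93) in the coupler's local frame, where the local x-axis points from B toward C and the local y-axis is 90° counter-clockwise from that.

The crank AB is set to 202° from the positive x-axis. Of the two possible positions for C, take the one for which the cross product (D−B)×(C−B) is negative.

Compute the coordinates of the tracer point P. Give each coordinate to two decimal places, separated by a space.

A=(0,0), D=(6.00,0)
B = A + 3.00·(cos202°, sin202°) = (-2.7816, -1.1238)
|BD| = 8.8532
circle(B,7.00) ∩ circle(D,3.00): a=6.6857, h=2.0741
  candidates: C₊=(3.5867,1.7822) cross=18.362; C₋=(4.1133,-2.3325) cross=-18.362
  mode - wants cross < 0 → take C=(4.1133,-2.3325) (cross=-18.362)
ex = (C−B)/|BC| = (0.9850,-0.1727); ey = (0.1727,0.9850)
P = B + 1.79·ex + 0.93·ey = (-0.8579,-0.5169)

-0.86 -0.52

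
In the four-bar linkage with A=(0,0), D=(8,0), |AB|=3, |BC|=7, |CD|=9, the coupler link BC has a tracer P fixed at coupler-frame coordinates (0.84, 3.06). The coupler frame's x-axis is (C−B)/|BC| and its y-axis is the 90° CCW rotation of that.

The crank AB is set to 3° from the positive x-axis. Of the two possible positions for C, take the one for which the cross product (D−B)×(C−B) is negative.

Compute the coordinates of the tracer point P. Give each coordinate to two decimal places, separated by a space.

5.92 -1.07

A=(0,0), D=(8.00,0)
B = A + 3.00·(cos3°, sin3°) = (2.9959, 0.1570)
|BD| = 5.0066
circle(B,7.00) ∩ circle(D,9.00): a=-0.6925, h=6.9657
  candidates: C₊=(2.5222,7.1410) cross=34.874; C₋=(2.0853,-6.7835) cross=-34.874
  mode - wants cross < 0 → take C=(2.0853,-6.7835) (cross=-34.874)
ex = (C−B)/|BC| = (-0.1301,-0.9915); ey = (0.9915,-0.1301)
P = B + 0.84·ex + 3.06·ey = (5.9206,-1.0739)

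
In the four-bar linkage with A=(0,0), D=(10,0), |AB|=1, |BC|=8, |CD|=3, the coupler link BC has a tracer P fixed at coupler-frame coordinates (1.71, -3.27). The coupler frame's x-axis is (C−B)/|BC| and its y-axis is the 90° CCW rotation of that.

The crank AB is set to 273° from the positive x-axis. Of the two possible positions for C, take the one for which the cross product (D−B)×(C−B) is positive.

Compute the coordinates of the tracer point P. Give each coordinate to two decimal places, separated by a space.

2.78 -3.48

A=(0,0), D=(10.00,0)
B = A + 1.00·(cos273°, sin273°) = (0.0523, -0.9986)
|BD| = 9.9977
circle(B,8.00) ∩ circle(D,3.00): a=7.7495, h=1.9864
  candidates: C₊=(7.5646,1.7519) cross=19.859; C₋=(7.9615,-2.2010) cross=-19.859
  mode + wants cross > 0 → take C=(7.5646,1.7519) (cross=19.859)
ex = (C−B)/|BC| = (0.9390,0.3438); ey = (-0.3438,0.9390)
P = B + 1.71·ex + -3.27·ey = (2.7824,-3.4814)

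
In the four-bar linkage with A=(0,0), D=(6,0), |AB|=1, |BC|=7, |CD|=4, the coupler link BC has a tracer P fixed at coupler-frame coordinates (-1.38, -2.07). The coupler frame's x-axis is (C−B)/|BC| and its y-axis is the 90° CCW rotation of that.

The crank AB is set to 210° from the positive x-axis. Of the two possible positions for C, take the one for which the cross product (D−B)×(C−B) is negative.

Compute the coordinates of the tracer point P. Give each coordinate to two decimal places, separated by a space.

-3.08 -1.63

A=(0,0), D=(6.00,0)
B = A + 1.00·(cos210°, sin210°) = (-0.8660, -0.5000)
|BD| = 6.8842
circle(B,7.00) ∩ circle(D,4.00): a=5.8389, h=3.8610
  candidates: C₊=(4.6770,3.7749) cross=26.580; C₋=(5.2379,-3.9267) cross=-26.580
  mode - wants cross < 0 → take C=(5.2379,-3.9267) (cross=-26.580)
ex = (C−B)/|BC| = (0.8720,-0.4895); ey = (0.4895,0.8720)
P = B + -1.38·ex + -2.07·ey = (-3.0827,-1.6295)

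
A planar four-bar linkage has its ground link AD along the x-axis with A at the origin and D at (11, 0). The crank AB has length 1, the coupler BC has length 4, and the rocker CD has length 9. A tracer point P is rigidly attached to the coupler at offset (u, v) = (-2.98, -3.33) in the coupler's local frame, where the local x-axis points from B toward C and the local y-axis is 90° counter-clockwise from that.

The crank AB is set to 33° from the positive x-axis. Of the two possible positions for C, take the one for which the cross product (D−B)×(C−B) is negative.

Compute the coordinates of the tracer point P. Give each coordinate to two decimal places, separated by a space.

A=(0,0), D=(11.00,0)
B = A + 1.00·(cos33°, sin33°) = (0.8387, 0.5446)
|BD| = 10.1759
circle(B,4.00) ∩ circle(D,9.00): a=1.8941, h=3.5231
  candidates: C₊=(2.9187,3.9613) cross=35.851; C₋=(2.5415,-3.0748) cross=-35.851
  mode - wants cross < 0 → take C=(2.5415,-3.0748) (cross=-35.851)
ex = (C−B)/|BC| = (0.4257,-0.9049); ey = (0.9049,0.4257)
P = B + -2.98·ex + -3.33·ey = (-3.4431,1.8235)

-3.44 1.82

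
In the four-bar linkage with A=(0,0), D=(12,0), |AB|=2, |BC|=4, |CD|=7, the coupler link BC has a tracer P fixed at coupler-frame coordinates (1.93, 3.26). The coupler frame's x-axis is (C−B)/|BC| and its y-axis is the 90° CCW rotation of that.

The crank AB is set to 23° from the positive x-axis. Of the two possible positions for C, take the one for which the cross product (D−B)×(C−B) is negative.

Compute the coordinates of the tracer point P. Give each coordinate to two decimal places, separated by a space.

5.27 2.40

A=(0,0), D=(12.00,0)
B = A + 2.00·(cos23°, sin23°) = (1.8410, 0.7815)
|BD| = 10.1890
circle(B,4.00) ∩ circle(D,7.00): a=3.4751, h=1.9808
  candidates: C₊=(5.4578,2.4899) cross=20.183; C₋=(5.1540,-1.4600) cross=-20.183
  mode - wants cross < 0 → take C=(5.1540,-1.4600) (cross=-20.183)
ex = (C−B)/|BC| = (0.8282,-0.5604); ey = (0.5604,0.8282)
P = B + 1.93·ex + 3.26·ey = (5.2663,2.4000)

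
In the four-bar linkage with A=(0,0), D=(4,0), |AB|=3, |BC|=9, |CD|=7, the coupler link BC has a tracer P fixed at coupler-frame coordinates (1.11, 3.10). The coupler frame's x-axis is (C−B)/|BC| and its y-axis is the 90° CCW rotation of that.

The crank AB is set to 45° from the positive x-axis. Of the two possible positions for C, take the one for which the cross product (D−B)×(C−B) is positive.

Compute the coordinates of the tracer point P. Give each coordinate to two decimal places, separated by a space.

A=(0,0), D=(4.00,0)
B = A + 3.00·(cos45°, sin45°) = (2.1213, 2.1213)
|BD| = 2.8336
circle(B,9.00) ∩ circle(D,7.00): a=7.0633, h=5.5776
  candidates: C₊=(10.9798,0.5315) cross=15.805; C₋=(2.6287,-6.8644) cross=-15.805
  mode + wants cross > 0 → take C=(10.9798,0.5315) (cross=15.805)
ex = (C−B)/|BC| = (0.9843,-0.1766); ey = (0.1766,0.9843)
P = B + 1.11·ex + 3.10·ey = (3.7615,4.9765)

3.76 4.98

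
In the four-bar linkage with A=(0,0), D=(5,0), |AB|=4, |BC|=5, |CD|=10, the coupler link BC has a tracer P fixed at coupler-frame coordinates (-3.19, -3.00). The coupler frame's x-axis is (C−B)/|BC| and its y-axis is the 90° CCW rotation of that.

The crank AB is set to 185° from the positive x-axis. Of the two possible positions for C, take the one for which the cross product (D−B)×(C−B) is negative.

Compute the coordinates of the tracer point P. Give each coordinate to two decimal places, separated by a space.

-7.30 2.51

A=(0,0), D=(5.00,0)
B = A + 4.00·(cos185°, sin185°) = (-3.9848, -0.3486)
|BD| = 8.9915
circle(B,5.00) ∩ circle(D,10.00): a=0.3252, h=4.9894
  candidates: C₊=(-3.8533,4.6496) cross=44.863; C₋=(-3.4664,-5.3217) cross=-44.863
  mode - wants cross < 0 → take C=(-3.4664,-5.3217) (cross=-44.863)
ex = (C−B)/|BC| = (0.1037,-0.9946); ey = (0.9946,0.1037)
P = B + -3.19·ex + -3.00·ey = (-7.2993,2.5132)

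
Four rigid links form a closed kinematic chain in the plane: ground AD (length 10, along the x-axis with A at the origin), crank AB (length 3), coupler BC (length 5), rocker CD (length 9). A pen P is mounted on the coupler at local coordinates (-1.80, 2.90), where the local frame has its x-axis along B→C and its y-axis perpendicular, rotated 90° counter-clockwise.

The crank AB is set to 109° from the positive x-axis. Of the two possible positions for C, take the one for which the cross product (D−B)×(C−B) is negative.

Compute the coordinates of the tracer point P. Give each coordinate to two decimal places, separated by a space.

0.88 5.70

A=(0,0), D=(10.00,0)
B = A + 3.00·(cos109°, sin109°) = (-0.9767, 2.8366)
|BD| = 11.3373
circle(B,5.00) ∩ circle(D,9.00): a=3.1989, h=3.8428
  candidates: C₊=(3.0819,5.7568) cross=43.567; C₋=(1.1590,-1.6844) cross=-43.567
  mode - wants cross < 0 → take C=(1.1590,-1.6844) (cross=-43.567)
ex = (C−B)/|BC| = (0.4271,-0.9042); ey = (0.9042,0.4271)
P = B + -1.80·ex + 2.90·ey = (0.8766,5.7028)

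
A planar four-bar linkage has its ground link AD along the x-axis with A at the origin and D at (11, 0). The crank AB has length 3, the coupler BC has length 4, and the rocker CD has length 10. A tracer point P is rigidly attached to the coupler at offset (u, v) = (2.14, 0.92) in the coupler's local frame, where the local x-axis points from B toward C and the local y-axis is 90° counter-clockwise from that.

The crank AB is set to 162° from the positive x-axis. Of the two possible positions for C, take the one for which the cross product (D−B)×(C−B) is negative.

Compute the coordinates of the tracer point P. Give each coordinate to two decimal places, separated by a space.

A=(0,0), D=(11.00,0)
B = A + 3.00·(cos162°, sin162°) = (-2.8532, 0.9271)
|BD| = 13.8842
circle(B,4.00) ∩ circle(D,10.00): a=3.9170, h=0.8104
  candidates: C₊=(1.1092,1.4741) cross=11.252; C₋=(1.0010,-0.1431) cross=-11.252
  mode - wants cross < 0 → take C=(1.0010,-0.1431) (cross=-11.252)
ex = (C−B)/|BC| = (0.9635,-0.2675); ey = (0.2675,0.9635)
P = B + 2.14·ex + 0.92·ey = (-0.5450,1.2410)

-0.55 1.24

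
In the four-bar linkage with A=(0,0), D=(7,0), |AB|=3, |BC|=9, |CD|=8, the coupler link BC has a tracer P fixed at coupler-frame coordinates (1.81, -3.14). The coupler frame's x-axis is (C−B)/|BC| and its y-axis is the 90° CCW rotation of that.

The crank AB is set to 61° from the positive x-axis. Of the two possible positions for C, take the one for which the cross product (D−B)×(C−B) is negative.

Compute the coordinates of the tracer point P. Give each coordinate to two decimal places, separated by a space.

-1.54 0.58

A=(0,0), D=(7.00,0)
B = A + 3.00·(cos61°, sin61°) = (1.4544, 2.6239)
|BD| = 6.1350
circle(B,9.00) ∩ circle(D,8.00): a=4.4530, h=7.8212
  candidates: C₊=(8.8246,7.7891) cross=47.983; C₋=(2.1346,-6.3504) cross=-47.983
  mode - wants cross < 0 → take C=(2.1346,-6.3504) (cross=-47.983)
ex = (C−B)/|BC| = (0.0756,-0.9971); ey = (0.9971,0.0756)
P = B + 1.81·ex + -3.14·ey = (-1.5398,0.5817)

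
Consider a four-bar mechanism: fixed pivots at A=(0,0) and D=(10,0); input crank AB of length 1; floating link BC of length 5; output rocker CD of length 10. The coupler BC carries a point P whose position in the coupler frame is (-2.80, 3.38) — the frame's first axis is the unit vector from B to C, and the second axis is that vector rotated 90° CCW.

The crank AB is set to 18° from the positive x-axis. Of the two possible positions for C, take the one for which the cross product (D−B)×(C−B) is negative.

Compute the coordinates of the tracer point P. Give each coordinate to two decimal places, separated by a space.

A=(0,0), D=(10.00,0)
B = A + 1.00·(cos18°, sin18°) = (0.9511, 0.3090)
|BD| = 9.0542
circle(B,5.00) ∩ circle(D,10.00): a=0.3854, h=4.9851
  candidates: C₊=(1.5064,5.2781) cross=45.136; C₋=(1.1661,-4.6864) cross=-45.136
  mode - wants cross < 0 → take C=(1.1661,-4.6864) (cross=-45.136)
ex = (C−B)/|BC| = (0.0430,-0.9991); ey = (0.9991,0.0430)
P = B + -2.80·ex + 3.38·ey = (4.2075,3.2518)

4.21 3.25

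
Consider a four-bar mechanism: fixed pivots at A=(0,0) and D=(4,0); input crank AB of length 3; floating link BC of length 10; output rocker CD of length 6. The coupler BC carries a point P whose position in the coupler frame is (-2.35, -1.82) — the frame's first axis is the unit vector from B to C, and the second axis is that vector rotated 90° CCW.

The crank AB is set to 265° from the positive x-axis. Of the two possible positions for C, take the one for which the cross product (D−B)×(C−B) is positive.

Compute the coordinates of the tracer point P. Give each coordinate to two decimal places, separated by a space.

A=(0,0), D=(4.00,0)
B = A + 3.00·(cos265°, sin265°) = (-0.2615, -2.9886)
|BD| = 5.2050
circle(B,10.00) ∩ circle(D,6.00): a=8.7505, h=4.8404
  candidates: C₊=(4.1235,5.9987) cross=25.194; C₋=(9.6821,-1.9272) cross=-25.194
  mode + wants cross > 0 → take C=(4.1235,5.9987) (cross=25.194)
ex = (C−B)/|BC| = (0.4385,0.8987); ey = (-0.8987,0.4385)
P = B + -2.35·ex + -1.82·ey = (0.3437,-5.8987)

0.34 -5.90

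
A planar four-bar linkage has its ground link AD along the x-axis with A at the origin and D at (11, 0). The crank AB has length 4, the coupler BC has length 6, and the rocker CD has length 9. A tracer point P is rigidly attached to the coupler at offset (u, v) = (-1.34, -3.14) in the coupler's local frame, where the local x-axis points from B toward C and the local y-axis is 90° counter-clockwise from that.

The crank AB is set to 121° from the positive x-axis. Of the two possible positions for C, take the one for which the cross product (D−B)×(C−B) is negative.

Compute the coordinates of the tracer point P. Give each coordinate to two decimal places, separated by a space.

-5.27 2.25

A=(0,0), D=(11.00,0)
B = A + 4.00·(cos121°, sin121°) = (-2.0602, 3.4287)
|BD| = 13.5027
circle(B,6.00) ∩ circle(D,9.00): a=5.0850, h=3.1847
  candidates: C₊=(3.6669,5.2178) cross=43.002; C₋=(2.0495,-0.9429) cross=-43.002
  mode - wants cross < 0 → take C=(2.0495,-0.9429) (cross=-43.002)
ex = (C−B)/|BC| = (0.6849,-0.7286); ey = (0.7286,0.6849)
P = B + -1.34·ex + -3.14·ey = (-5.2658,2.2543)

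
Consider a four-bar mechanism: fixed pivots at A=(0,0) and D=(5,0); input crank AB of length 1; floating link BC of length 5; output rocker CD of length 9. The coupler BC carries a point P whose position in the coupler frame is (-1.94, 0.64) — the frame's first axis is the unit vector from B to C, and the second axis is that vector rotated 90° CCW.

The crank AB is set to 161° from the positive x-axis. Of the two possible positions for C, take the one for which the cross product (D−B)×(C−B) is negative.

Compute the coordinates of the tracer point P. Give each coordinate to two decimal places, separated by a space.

0.41 1.85

A=(0,0), D=(5.00,0)
B = A + 1.00·(cos161°, sin161°) = (-0.9455, 0.3256)
|BD| = 5.9544
circle(B,5.00) ∩ circle(D,9.00): a=-1.7252, h=4.6930
  candidates: C₊=(-2.4115,5.1058) cross=27.944; C₋=(-2.9247,-4.2660) cross=-27.944
  mode - wants cross < 0 → take C=(-2.9247,-4.2660) (cross=-27.944)
ex = (C−B)/|BC| = (-0.3958,-0.9183); ey = (0.9183,-0.3958)
P = B + -1.94·ex + 0.64·ey = (0.4101,1.8538)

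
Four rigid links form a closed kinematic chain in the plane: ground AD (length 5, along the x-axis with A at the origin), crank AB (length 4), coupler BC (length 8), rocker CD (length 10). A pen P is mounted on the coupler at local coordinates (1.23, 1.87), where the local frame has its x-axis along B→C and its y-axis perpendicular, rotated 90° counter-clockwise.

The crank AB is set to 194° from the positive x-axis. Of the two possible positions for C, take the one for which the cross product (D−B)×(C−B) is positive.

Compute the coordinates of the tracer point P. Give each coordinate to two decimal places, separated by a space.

-5.46 0.61

A=(0,0), D=(5.00,0)
B = A + 4.00·(cos194°, sin194°) = (-3.8812, -0.9677)
|BD| = 8.9337
circle(B,8.00) ∩ circle(D,10.00): a=2.4520, h=7.6150
  candidates: C₊=(-2.2684,6.8681) cross=68.030; C₋=(-0.6187,-8.2722) cross=-68.030
  mode + wants cross > 0 → take C=(-2.2684,6.8681) (cross=68.030)
ex = (C−B)/|BC| = (0.2016,0.9795); ey = (-0.9795,0.2016)
P = B + 1.23·ex + 1.87·ey = (-5.4648,0.6140)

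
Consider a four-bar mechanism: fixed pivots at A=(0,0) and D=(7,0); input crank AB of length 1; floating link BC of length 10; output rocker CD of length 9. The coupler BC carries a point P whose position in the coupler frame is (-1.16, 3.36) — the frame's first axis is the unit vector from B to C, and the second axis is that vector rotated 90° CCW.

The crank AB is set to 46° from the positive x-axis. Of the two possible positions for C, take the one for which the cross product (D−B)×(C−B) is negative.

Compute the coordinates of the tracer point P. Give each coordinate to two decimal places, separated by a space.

3.40 3.02

A=(0,0), D=(7.00,0)
B = A + 1.00·(cos46°, sin46°) = (0.6947, 0.7193)
|BD| = 6.3462
circle(B,10.00) ∩ circle(D,9.00): a=4.6701, h=8.8425
  candidates: C₊=(6.3369,8.9755) cross=56.117; C₋=(4.3323,-8.5956) cross=-56.117
  mode - wants cross < 0 → take C=(4.3323,-8.5956) (cross=-56.117)
ex = (C−B)/|BC| = (0.3638,-0.9315); ey = (0.9315,0.3638)
P = B + -1.16·ex + 3.36·ey = (3.4025,3.0221)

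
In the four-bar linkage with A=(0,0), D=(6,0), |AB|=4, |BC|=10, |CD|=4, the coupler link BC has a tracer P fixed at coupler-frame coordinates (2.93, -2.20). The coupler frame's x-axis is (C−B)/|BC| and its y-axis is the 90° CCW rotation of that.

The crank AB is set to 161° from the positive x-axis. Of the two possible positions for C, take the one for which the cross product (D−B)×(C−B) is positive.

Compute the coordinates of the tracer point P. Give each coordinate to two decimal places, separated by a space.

A=(0,0), D=(6.00,0)
B = A + 4.00·(cos161°, sin161°) = (-3.7821, 1.3023)
|BD| = 9.8684
circle(B,10.00) ∩ circle(D,4.00): a=9.1902, h=3.9421
  candidates: C₊=(5.8480,3.9971) cross=38.902; C₋=(4.8075,-3.8181) cross=-38.902
  mode + wants cross > 0 → take C=(5.8480,3.9971) (cross=38.902)
ex = (C−B)/|BC| = (0.9630,0.2695); ey = (-0.2695,0.9630)
P = B + 2.93·ex + -2.20·ey = (-0.3676,-0.0268)

-0.37 -0.03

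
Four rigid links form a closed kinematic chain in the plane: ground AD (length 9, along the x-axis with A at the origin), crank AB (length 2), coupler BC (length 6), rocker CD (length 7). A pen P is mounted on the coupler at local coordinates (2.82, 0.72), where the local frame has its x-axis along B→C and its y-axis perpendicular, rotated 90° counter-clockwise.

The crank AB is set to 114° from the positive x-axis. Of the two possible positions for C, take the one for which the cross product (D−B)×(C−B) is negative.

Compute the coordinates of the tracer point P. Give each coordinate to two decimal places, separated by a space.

1.42 -0.04

A=(0,0), D=(9.00,0)
B = A + 2.00·(cos114°, sin114°) = (-0.8135, 1.8271)
|BD| = 9.9821
circle(B,6.00) ∩ circle(D,7.00): a=4.3399, h=4.1431
  candidates: C₊=(4.2114,5.1058) cross=41.357; C₋=(2.6948,-3.0404) cross=-41.357
  mode - wants cross < 0 → take C=(2.6948,-3.0404) (cross=-41.357)
ex = (C−B)/|BC| = (0.5847,-0.8112); ey = (0.8112,0.5847)
P = B + 2.82·ex + 0.72·ey = (1.4195,-0.0396)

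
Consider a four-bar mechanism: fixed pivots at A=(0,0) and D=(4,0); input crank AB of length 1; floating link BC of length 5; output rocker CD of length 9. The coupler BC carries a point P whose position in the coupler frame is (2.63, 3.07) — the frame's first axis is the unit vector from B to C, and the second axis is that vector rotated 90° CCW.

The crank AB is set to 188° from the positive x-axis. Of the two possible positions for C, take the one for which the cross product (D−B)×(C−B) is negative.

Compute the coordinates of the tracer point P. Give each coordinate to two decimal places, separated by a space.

-0.11 -4.09

A=(0,0), D=(4.00,0)
B = A + 1.00·(cos188°, sin188°) = (-0.9903, -0.1392)
|BD| = 4.9922
circle(B,5.00) ∩ circle(D,9.00): a=-3.1126, h=3.9130
  candidates: C₊=(-4.2108,3.6855) cross=19.534; C₋=(-3.9926,-4.1374) cross=-19.534
  mode - wants cross < 0 → take C=(-3.9926,-4.1374) (cross=-19.534)
ex = (C−B)/|BC| = (-0.6005,-0.7996); ey = (0.7996,-0.6005)
P = B + 2.63·ex + 3.07·ey = (-0.1146,-4.0857)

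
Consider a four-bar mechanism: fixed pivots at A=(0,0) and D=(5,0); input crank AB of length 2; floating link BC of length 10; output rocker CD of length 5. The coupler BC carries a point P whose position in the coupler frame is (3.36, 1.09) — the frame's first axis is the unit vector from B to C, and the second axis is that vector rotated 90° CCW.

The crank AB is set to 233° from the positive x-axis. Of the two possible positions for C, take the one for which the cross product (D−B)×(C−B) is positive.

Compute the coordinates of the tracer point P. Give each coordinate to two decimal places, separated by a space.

0.69 1.38

A=(0,0), D=(5.00,0)
B = A + 2.00·(cos233°, sin233°) = (-1.2036, -1.5973)
|BD| = 6.4060
circle(B,10.00) ∩ circle(D,5.00): a=9.0569, h=4.2394
  candidates: C₊=(6.5102,4.7665) cross=27.157; C₋=(8.6243,-3.4445) cross=-27.157
  mode + wants cross > 0 → take C=(6.5102,4.7665) (cross=27.157)
ex = (C−B)/|BC| = (0.7714,0.6364); ey = (-0.6364,0.7714)
P = B + 3.36·ex + 1.09·ey = (0.6946,1.3818)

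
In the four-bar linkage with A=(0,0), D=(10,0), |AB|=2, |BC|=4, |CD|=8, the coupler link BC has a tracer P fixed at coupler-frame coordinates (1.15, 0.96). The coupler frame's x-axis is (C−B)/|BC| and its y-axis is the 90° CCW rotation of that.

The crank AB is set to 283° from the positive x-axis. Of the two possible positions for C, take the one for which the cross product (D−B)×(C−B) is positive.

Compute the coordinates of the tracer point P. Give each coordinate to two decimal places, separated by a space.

A=(0,0), D=(10.00,0)
B = A + 2.00·(cos283°, sin283°) = (0.4499, -1.9487)
|BD| = 9.7469
circle(B,4.00) ∩ circle(D,8.00): a=2.4111, h=3.1916
  candidates: C₊=(2.1742,1.6605) cross=31.108; C₋=(3.4505,-4.5939) cross=-31.108
  mode + wants cross > 0 → take C=(2.1742,1.6605) (cross=31.108)
ex = (C−B)/|BC| = (0.4311,0.9023); ey = (-0.9023,0.4311)
P = B + 1.15·ex + 0.96·ey = (0.0794,-0.4972)

0.08 -0.50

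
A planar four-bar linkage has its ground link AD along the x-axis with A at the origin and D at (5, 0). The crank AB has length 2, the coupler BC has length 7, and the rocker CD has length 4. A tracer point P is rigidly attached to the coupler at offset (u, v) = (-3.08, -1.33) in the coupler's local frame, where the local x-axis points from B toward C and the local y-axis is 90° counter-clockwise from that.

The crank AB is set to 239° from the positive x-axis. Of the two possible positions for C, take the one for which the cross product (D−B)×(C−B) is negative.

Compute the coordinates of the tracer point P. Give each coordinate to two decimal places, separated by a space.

A=(0,0), D=(5.00,0)
B = A + 2.00·(cos239°, sin239°) = (-1.0301, -1.7143)
|BD| = 6.2690
circle(B,7.00) ∩ circle(D,4.00): a=5.7665, h=3.9683
  candidates: C₊=(3.4314,3.6796) cross=24.877; C₋=(5.6018,-3.9545) cross=-24.877
  mode - wants cross < 0 → take C=(5.6018,-3.9545) (cross=-24.877)
ex = (C−B)/|BC| = (0.9474,-0.3200); ey = (0.3200,0.9474)
P = B + -3.08·ex + -1.33·ey = (-4.3737,-1.9887)

-4.37 -1.99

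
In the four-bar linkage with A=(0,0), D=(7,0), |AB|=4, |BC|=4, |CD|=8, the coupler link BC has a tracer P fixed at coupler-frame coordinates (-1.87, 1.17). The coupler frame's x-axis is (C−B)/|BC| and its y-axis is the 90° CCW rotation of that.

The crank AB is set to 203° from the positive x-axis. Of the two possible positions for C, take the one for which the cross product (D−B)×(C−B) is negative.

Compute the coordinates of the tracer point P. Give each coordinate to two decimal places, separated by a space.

A=(0,0), D=(7.00,0)
B = A + 4.00·(cos203°, sin203°) = (-3.6820, -1.5629)
|BD| = 10.7958
circle(B,4.00) ∩ circle(D,8.00): a=3.1748, h=2.4333
  candidates: C₊=(-0.8930,1.3043) cross=26.269; C₋=(-0.1884,-3.5109) cross=-26.269
  mode - wants cross < 0 → take C=(-0.1884,-3.5109) (cross=-26.269)
ex = (C−B)/|BC| = (0.8734,-0.4870); ey = (0.4870,0.8734)
P = B + -1.87·ex + 1.17·ey = (-4.7455,0.3696)

-4.75 0.37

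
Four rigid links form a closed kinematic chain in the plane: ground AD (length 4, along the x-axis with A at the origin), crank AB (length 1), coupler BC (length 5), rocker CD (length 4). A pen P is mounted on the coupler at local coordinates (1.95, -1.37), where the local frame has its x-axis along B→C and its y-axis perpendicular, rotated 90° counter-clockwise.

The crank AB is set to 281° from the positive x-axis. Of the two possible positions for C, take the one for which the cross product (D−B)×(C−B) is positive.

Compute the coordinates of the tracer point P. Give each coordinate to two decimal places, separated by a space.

A=(0,0), D=(4.00,0)
B = A + 1.00·(cos281°, sin281°) = (0.1908, -0.9816)
|BD| = 3.9336
circle(B,5.00) ∩ circle(D,4.00): a=3.1108, h=3.9145
  candidates: C₊=(2.2264,3.5853) cross=15.398; C₋=(4.1800,-3.9959) cross=-15.398
  mode + wants cross > 0 → take C=(2.2264,3.5853) (cross=15.398)
ex = (C−B)/|BC| = (0.4071,0.9134); ey = (-0.9134,0.4071)
P = B + 1.95·ex + -1.37·ey = (2.2360,0.2417)

2.24 0.24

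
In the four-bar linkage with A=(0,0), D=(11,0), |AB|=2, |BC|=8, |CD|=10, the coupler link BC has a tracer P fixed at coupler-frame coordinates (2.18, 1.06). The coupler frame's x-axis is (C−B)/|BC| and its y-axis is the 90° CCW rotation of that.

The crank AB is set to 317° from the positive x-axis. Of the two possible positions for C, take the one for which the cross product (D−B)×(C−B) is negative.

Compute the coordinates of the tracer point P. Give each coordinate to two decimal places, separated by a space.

3.47 -2.73

A=(0,0), D=(11.00,0)
B = A + 2.00·(cos317°, sin317°) = (1.4627, -1.3640)
|BD| = 9.6343
circle(B,8.00) ∩ circle(D,10.00): a=2.9489, h=7.4367
  candidates: C₊=(3.3290,6.4153) cross=71.648; C₋=(5.4347,-8.3083) cross=-71.648
  mode - wants cross < 0 → take C=(5.4347,-8.3083) (cross=-71.648)
ex = (C−B)/|BC| = (0.4965,-0.8680); ey = (0.8680,0.4965)
P = B + 2.18·ex + 1.06·ey = (3.4652,-2.7300)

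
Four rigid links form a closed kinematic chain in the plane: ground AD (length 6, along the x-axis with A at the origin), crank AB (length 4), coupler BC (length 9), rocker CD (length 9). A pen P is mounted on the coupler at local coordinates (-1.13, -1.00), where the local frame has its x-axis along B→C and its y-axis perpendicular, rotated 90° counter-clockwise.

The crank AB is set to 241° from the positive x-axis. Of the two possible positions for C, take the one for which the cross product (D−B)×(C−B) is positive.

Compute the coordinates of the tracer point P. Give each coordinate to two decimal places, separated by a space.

A=(0,0), D=(6.00,0)
B = A + 4.00·(cos241°, sin241°) = (-1.9392, -3.4985)
|BD| = 8.6759
circle(B,9.00) ∩ circle(D,9.00): a=4.3379, h=7.8856
  candidates: C₊=(-1.1494,5.4668) cross=68.414; C₋=(5.2102,-8.9653) cross=-68.414
  mode + wants cross > 0 → take C=(-1.1494,5.4668) (cross=68.414)
ex = (C−B)/|BC| = (0.0878,0.9961); ey = (-0.9961,0.0878)
P = B + -1.13·ex + -1.00·ey = (-1.0423,-4.7119)

-1.04 -4.71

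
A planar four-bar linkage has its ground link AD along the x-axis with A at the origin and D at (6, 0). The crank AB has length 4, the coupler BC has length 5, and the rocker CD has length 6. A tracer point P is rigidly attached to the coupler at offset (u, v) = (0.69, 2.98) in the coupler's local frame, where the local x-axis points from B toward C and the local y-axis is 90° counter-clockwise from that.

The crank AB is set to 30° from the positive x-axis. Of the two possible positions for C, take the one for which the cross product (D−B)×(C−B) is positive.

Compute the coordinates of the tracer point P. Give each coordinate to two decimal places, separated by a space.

A=(0,0), D=(6.00,0)
B = A + 4.00·(cos30°, sin30°) = (3.4641, 2.0000)
|BD| = 3.2297
circle(B,5.00) ∩ circle(D,6.00): a=-0.0881, h=4.9992
  candidates: C₊=(6.4907,5.9799) cross=16.146; C₋=(0.2991,-1.8708) cross=-16.146
  mode + wants cross > 0 → take C=(6.4907,5.9799) (cross=16.146)
ex = (C−B)/|BC| = (0.6053,0.7960); ey = (-0.7960,0.6053)
P = B + 0.69·ex + 2.98·ey = (1.5098,4.3531)

1.51 4.35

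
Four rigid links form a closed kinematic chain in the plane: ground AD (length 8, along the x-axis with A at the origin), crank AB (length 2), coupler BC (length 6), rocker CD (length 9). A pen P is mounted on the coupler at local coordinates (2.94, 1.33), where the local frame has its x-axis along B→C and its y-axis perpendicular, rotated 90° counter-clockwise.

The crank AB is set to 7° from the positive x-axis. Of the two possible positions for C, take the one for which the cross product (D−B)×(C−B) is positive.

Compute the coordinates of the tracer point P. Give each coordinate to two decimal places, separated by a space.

0.42 3.07

A=(0,0), D=(8.00,0)
B = A + 2.00·(cos7°, sin7°) = (1.9851, 0.2437)
|BD| = 6.0198
circle(B,6.00) ∩ circle(D,9.00): a=-0.7277, h=5.9557
  candidates: C₊=(1.4991,6.2240) cross=35.852; C₋=(1.0168,-5.6776) cross=-35.852
  mode + wants cross > 0 → take C=(1.4991,6.2240) (cross=35.852)
ex = (C−B)/|BC| = (-0.0810,0.9967); ey = (-0.9967,-0.0810)
P = B + 2.94·ex + 1.33·ey = (0.4213,3.0664)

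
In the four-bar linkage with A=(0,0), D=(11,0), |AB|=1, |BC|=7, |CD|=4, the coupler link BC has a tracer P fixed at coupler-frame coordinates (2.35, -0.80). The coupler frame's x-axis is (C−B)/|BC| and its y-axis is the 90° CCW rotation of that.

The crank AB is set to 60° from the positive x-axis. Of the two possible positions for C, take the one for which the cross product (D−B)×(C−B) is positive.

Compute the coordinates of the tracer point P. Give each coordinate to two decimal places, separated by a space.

2.94 0.39

A=(0,0), D=(11.00,0)
B = A + 1.00·(cos60°, sin60°) = (0.5000, 0.8660)
|BD| = 10.5357
circle(B,7.00) ∩ circle(D,4.00): a=6.8339, h=1.5157
  candidates: C₊=(7.4354,1.8148) cross=15.969; C₋=(7.1862,-1.2063) cross=-15.969
  mode + wants cross > 0 → take C=(7.4354,1.8148) (cross=15.969)
ex = (C−B)/|BC| = (0.9908,0.1355); ey = (-0.1355,0.9908)
P = B + 2.35·ex + -0.80·ey = (2.9367,0.3919)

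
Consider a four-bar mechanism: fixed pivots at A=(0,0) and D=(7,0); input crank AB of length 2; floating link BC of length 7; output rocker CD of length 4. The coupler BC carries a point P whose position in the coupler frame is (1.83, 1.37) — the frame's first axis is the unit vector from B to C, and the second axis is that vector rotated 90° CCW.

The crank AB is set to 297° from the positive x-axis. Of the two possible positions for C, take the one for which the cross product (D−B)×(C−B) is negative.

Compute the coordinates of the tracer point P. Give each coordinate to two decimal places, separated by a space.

3.07 -1.05

A=(0,0), D=(7.00,0)
B = A + 2.00·(cos297°, sin297°) = (0.9080, -1.7820)
|BD| = 6.3473
circle(B,7.00) ∩ circle(D,4.00): a=5.7732, h=3.9586
  candidates: C₊=(5.3376,3.6382) cross=25.126; C₋=(7.5603,-3.9606) cross=-25.126
  mode - wants cross < 0 → take C=(7.5603,-3.9606) (cross=-25.126)
ex = (C−B)/|BC| = (0.9503,-0.3112); ey = (0.3112,0.9503)
P = B + 1.83·ex + 1.37·ey = (3.0735,-1.0496)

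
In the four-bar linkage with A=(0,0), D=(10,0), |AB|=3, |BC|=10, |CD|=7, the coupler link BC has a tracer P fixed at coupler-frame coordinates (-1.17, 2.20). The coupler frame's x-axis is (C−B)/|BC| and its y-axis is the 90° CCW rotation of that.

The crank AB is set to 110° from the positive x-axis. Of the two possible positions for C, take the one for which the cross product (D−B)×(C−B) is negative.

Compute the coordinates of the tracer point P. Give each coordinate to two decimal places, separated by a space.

A=(0,0), D=(10.00,0)
B = A + 3.00·(cos110°, sin110°) = (-1.0261, 2.8191)
|BD| = 11.3807
circle(B,10.00) ∩ circle(D,7.00): a=7.9310, h=6.0909
  candidates: C₊=(8.1665,6.7556) cross=69.319; C₋=(5.1490,-5.0466) cross=-69.319
  mode - wants cross < 0 → take C=(5.1490,-5.0466) (cross=-69.319)
ex = (C−B)/|BC| = (0.6175,-0.7866); ey = (0.7866,0.6175)
P = B + -1.17·ex + 2.20·ey = (-0.0181,5.0979)

-0.02 5.10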